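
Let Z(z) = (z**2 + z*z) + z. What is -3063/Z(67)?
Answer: -1021/3015 ≈ -0.33864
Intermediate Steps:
Z(z) = z + 2*z**2 (Z(z) = (z**2 + z**2) + z = 2*z**2 + z = z + 2*z**2)
-3063/Z(67) = -3063*1/(67*(1 + 2*67)) = -3063*1/(67*(1 + 134)) = -3063/(67*135) = -3063/9045 = -3063*1/9045 = -1021/3015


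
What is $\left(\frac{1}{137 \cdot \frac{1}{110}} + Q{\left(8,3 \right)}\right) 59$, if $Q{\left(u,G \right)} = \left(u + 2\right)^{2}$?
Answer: $\frac{814790}{137} \approx 5947.4$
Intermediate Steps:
$Q{\left(u,G \right)} = \left(2 + u\right)^{2}$
$\left(\frac{1}{137 \cdot \frac{1}{110}} + Q{\left(8,3 \right)}\right) 59 = \left(\frac{1}{137 \cdot \frac{1}{110}} + \left(2 + 8\right)^{2}\right) 59 = \left(\frac{1}{137 \cdot \frac{1}{110}} + 10^{2}\right) 59 = \left(\frac{1}{\frac{137}{110}} + 100\right) 59 = \left(\frac{110}{137} + 100\right) 59 = \frac{13810}{137} \cdot 59 = \frac{814790}{137}$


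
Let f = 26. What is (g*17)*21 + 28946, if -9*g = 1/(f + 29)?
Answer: 4775971/165 ≈ 28945.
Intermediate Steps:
g = -1/495 (g = -1/(9*(26 + 29)) = -⅑/55 = -⅑*1/55 = -1/495 ≈ -0.0020202)
(g*17)*21 + 28946 = -1/495*17*21 + 28946 = -17/495*21 + 28946 = -119/165 + 28946 = 4775971/165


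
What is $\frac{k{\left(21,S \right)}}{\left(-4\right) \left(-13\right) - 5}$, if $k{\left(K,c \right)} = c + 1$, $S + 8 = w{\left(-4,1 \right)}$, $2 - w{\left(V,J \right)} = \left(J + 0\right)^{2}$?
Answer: $- \frac{6}{47} \approx -0.12766$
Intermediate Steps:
$w{\left(V,J \right)} = 2 - J^{2}$ ($w{\left(V,J \right)} = 2 - \left(J + 0\right)^{2} = 2 - J^{2}$)
$S = -7$ ($S = -8 + \left(2 - 1^{2}\right) = -8 + \left(2 - 1\right) = -8 + 1 = -7$)
$k{\left(K,c \right)} = 1 + c$
$\frac{k{\left(21,S \right)}}{\left(-4\right) \left(-13\right) - 5} = \frac{1 - 7}{\left(-4\right) \left(-13\right) - 5} = - \frac{6}{52 - 5} = - \frac{6}{47}$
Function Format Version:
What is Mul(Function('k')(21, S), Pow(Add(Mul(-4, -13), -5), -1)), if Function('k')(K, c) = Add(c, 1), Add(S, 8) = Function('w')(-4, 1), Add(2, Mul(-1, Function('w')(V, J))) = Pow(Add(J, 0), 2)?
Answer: Rational(-6, 47) ≈ -0.12766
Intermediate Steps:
Function('w')(V, J) = Add(2, Mul(-1, Pow(J, 2))) (Function('w')(V, J) = Add(2, Mul(-1, Pow(Add(J, 0), 2))) = Add(2, Mul(-1, Pow(J, 2))))
S = -7 (S = Add(-8, Add(2, Mul(-1, Pow(1, 2)))) = Add(-8, Add(2, Mul(-1, 1))) = Add(-8, Add(2, -1)) = Add(-8, 1) = -7)
Function('k')(K, c) = Add(1, c)
Mul(Function('k')(21, S), Pow(Add(Mul(-4, -13), -5), -1)) = Mul(Add(1, -7), Pow(Add(Mul(-4, -13), -5), -1)) = Mul(-6, Pow(Add(52, -5), -1)) = Mul(-6, Pow(47, -1)) = Mul(-6, Rational(1, 47)) = Rational(-6, 47)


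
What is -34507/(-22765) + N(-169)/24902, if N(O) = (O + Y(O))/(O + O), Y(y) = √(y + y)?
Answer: 1718609393/1133788060 - I*√2/647452 ≈ 1.5158 - 2.1843e-6*I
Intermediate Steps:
Y(y) = √2*√y (Y(y) = √(2*y) = √2*√y)
N(O) = (O + √2*√O)/(2*O) (N(O) = (O + √2*√O)/(O + O) = (O + √2*√O)/((2*O)) = (O + √2*√O)*(1/(2*O)) = (O + √2*√O)/(2*O))
-34507/(-22765) + N(-169)/24902 = -34507/(-22765) + ((½)*(-169 + √2*√(-169))/(-169))/24902 = -34507*(-1/22765) + ((½)*(-1/169)*(-169 + √2*(13*I)))*(1/24902) = 34507/22765 + ((½)*(-1/169)*(-169 + 13*I*√2))*(1/24902) = 34507/22765 + (½ - I*√2/26)*(1/24902) = 34507/22765 + (1/49804 - I*√2/647452) = 1718609393/1133788060 - I*√2/647452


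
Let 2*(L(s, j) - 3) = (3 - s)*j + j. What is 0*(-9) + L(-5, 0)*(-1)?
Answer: -3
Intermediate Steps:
L(s, j) = 3 + j/2 + j*(3 - s)/2 (L(s, j) = 3 + ((3 - s)*j + j)/2 = 3 + (j*(3 - s) + j)/2 = 3 + (j + j*(3 - s))/2 = 3 + (j/2 + j*(3 - s)/2) = 3 + j/2 + j*(3 - s)/2)
0*(-9) + L(-5, 0)*(-1) = 0*(-9) + (3 + 2*0 - 1/2*0*(-5))*(-1) = 0 + (3 + 0 + 0)*(-1) = 0 + 3*(-1) = 0 - 3 = -3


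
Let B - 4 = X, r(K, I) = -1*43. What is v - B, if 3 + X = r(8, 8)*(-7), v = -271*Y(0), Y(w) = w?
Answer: -302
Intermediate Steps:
r(K, I) = -43
v = 0 (v = -271*0 = 0)
X = 298 (X = -3 - 43*(-7) = -3 + 301 = 298)
B = 302 (B = 4 + 298 = 302)
v - B = 0 - 1*302 = 0 - 302 = -302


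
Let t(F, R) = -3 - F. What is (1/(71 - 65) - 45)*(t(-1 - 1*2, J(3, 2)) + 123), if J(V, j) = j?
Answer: -11029/2 ≈ -5514.5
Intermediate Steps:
(1/(71 - 65) - 45)*(t(-1 - 1*2, J(3, 2)) + 123) = (1/(71 - 65) - 45)*((-3 - (-1 - 1*2)) + 123) = (1/6 - 45)*((-3 - (-1 - 2)) + 123) = (⅙ - 45)*((-3 - 1*(-3)) + 123) = -269*((-3 + 3) + 123)/6 = -269*(0 + 123)/6 = -269/6*123 = -11029/2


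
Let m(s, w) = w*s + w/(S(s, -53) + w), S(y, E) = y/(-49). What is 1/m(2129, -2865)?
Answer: -142514/869276116305 ≈ -1.6395e-7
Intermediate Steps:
S(y, E) = -y/49 (S(y, E) = y*(-1/49) = -y/49)
m(s, w) = s*w + w/(w - s/49) (m(s, w) = w*s + w/(-s/49 + w) = s*w + w/(w - s/49))
1/m(2129, -2865) = 1/(-2865*(-49 + 2129² - 49*2129*(-2865))/(2129 - 49*(-2865))) = 1/(-2865*(-49 + 4532641 + 298879665)/(2129 + 140385)) = 1/(-2865*303412257/142514) = 1/(-2865*1/142514*303412257) = 1/(-869276116305/142514) = -142514/869276116305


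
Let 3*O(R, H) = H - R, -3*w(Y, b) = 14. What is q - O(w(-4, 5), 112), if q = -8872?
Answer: -80198/9 ≈ -8910.9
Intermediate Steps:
w(Y, b) = -14/3 (w(Y, b) = -⅓*14 = -14/3)
O(R, H) = -R/3 + H/3 (O(R, H) = (H - R)/3 = -R/3 + H/3)
q - O(w(-4, 5), 112) = -8872 - (-⅓*(-14/3) + (⅓)*112) = -8872 - (14/9 + 112/3) = -8872 - 1*350/9 = -8872 - 350/9 = -80198/9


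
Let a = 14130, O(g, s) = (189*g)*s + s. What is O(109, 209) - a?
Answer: 4291688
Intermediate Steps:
O(g, s) = s + 189*g*s (O(g, s) = 189*g*s + s = s + 189*g*s)
O(109, 209) - a = 209*(1 + 189*109) - 1*14130 = 209*(1 + 20601) - 14130 = 209*20602 - 14130 = 4305818 - 14130 = 4291688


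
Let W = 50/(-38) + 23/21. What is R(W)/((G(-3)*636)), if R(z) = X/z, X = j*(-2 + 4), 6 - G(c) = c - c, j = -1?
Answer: 133/55968 ≈ 0.0023764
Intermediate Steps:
G(c) = 6 (G(c) = 6 - (c - c) = 6 - 1*0 = 6 + 0 = 6)
W = -88/399 (W = 50*(-1/38) + 23*(1/21) = -25/19 + 23/21 = -88/399 ≈ -0.22055)
X = -2 (X = -(-2 + 4) = -1*2 = -2)
R(z) = -2/z
R(W)/((G(-3)*636)) = (-2/(-88/399))/((6*636)) = -2*(-399/88)/3816 = (399/44)*(1/3816) = 133/55968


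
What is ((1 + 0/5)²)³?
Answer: 1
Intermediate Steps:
((1 + 0/5)²)³ = ((1 + 0*(⅕))²)³ = ((1 + 0)²)³ = (1²)³ = 1³ = 1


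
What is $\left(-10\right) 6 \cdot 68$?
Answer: $-4080$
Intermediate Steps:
$\left(-10\right) 6 \cdot 68 = \left(-60\right) 68 = -4080$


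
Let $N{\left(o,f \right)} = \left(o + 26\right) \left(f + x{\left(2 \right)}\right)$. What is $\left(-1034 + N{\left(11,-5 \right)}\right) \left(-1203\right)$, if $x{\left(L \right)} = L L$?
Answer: $1288413$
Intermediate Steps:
$x{\left(L \right)} = L^{2}$
$N{\left(o,f \right)} = \left(4 + f\right) \left(26 + o\right)$ ($N{\left(o,f \right)} = \left(o + 26\right) \left(f + 2^{2}\right) = \left(26 + o\right) \left(f + 4\right) = \left(26 + o\right) \left(4 + f\right) = \left(4 + f\right) \left(26 + o\right)$)
$\left(-1034 + N{\left(11,-5 \right)}\right) \left(-1203\right) = \left(-1034 + \left(104 + 4 \cdot 11 + 26 \left(-5\right) - 55\right)\right) \left(-1203\right) = \left(-1034 + \left(104 + 44 - 130 - 55\right)\right) \left(-1203\right) = \left(-1034 - 37\right) \left(-1203\right) = \left(-1071\right) \left(-1203\right) = 1288413$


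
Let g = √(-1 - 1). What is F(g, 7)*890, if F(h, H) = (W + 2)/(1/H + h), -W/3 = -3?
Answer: 6230/9 - 43610*I*√2/9 ≈ 692.22 - 6852.6*I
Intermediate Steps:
W = 9 (W = -3*(-3) = 9)
g = I*√2 (g = √(-2) = I*√2 ≈ 1.4142*I)
F(h, H) = 11/(h + 1/H) (F(h, H) = (9 + 2)/(1/H + h) = 11/(h + 1/H))
F(g, 7)*890 = (11*7/(1 + 7*(I*√2)))*890 = (11*7/(1 + 7*I*√2))*890 = (77/(1 + 7*I*√2))*890 = 68530/(1 + 7*I*√2)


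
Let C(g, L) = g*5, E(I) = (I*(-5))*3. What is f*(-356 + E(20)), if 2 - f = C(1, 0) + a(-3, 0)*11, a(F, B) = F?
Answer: -19680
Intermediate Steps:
E(I) = -15*I (E(I) = -5*I*3 = -15*I)
C(g, L) = 5*g
f = 30 (f = 2 - (5*1 - 3*11) = 2 - (5 - 33) = 2 - 1*(-28) = 2 + 28 = 30)
f*(-356 + E(20)) = 30*(-356 - 15*20) = 30*(-356 - 300) = 30*(-656) = -19680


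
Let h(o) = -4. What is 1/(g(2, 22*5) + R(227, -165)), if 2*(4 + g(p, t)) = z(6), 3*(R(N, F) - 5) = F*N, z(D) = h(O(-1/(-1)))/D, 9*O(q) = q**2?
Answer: -3/37453 ≈ -8.0100e-5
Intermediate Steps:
O(q) = q**2/9
z(D) = -4/D
R(N, F) = 5 + F*N/3 (R(N, F) = 5 + (F*N)/3 = 5 + F*N/3)
g(p, t) = -13/3 (g(p, t) = -4 + (-4/6)/2 = -4 + (-4*1/6)/2 = -4 + (1/2)*(-2/3) = -4 - 1/3 = -13/3)
1/(g(2, 22*5) + R(227, -165)) = 1/(-13/3 + (5 + (1/3)*(-165)*227)) = 1/(-13/3 + (5 - 12485)) = 1/(-13/3 - 12480) = 1/(-37453/3) = -3/37453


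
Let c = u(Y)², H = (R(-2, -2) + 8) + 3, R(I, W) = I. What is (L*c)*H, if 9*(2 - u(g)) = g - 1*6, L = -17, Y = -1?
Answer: -10625/9 ≈ -1180.6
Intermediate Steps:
H = 9 (H = (-2 + 8) + 3 = 6 + 3 = 9)
u(g) = 8/3 - g/9 (u(g) = 2 - (g - 1*6)/9 = 2 - (g - 6)/9 = 2 - (-6 + g)/9 = 2 + (⅔ - g/9) = 8/3 - g/9)
c = 625/81 (c = (8/3 - ⅑*(-1))² = (8/3 + ⅑)² = (25/9)² = 625/81 ≈ 7.7160)
(L*c)*H = -17*625/81*9 = -10625/81*9 = -10625/9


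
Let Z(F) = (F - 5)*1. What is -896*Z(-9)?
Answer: 12544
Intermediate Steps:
Z(F) = -5 + F (Z(F) = (-5 + F)*1 = -5 + F)
-896*Z(-9) = -896*(-5 - 9) = -896*(-14) = 12544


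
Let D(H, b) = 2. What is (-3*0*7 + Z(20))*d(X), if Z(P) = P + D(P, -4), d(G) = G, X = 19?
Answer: 418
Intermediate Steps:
Z(P) = 2 + P (Z(P) = P + 2 = 2 + P)
(-3*0*7 + Z(20))*d(X) = (-3*0*7 + (2 + 20))*19 = (0*7 + 22)*19 = (0 + 22)*19 = 22*19 = 418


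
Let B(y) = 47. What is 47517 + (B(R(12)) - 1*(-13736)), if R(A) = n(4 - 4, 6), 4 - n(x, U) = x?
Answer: 61300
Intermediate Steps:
n(x, U) = 4 - x
R(A) = 4 (R(A) = 4 - (4 - 4) = 4 - 1*0 = 4 + 0 = 4)
47517 + (B(R(12)) - 1*(-13736)) = 47517 + (47 - 1*(-13736)) = 47517 + (47 + 13736) = 47517 + 13783 = 61300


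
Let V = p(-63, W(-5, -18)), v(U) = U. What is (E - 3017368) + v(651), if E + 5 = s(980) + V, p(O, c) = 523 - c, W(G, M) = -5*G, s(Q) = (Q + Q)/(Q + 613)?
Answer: -4804842872/1593 ≈ -3.0162e+6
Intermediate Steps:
s(Q) = 2*Q/(613 + Q) (s(Q) = (2*Q)/(613 + Q) = 2*Q/(613 + Q))
V = 498 (V = 523 - (-5)*(-5) = 523 - 1*25 = 523 - 25 = 498)
E = 787309/1593 (E = -5 + (2*980/(613 + 980) + 498) = -5 + (2*980/1593 + 498) = -5 + (2*980*(1/1593) + 498) = -5 + (1960/1593 + 498) = -5 + 795274/1593 = 787309/1593 ≈ 494.23)
(E - 3017368) + v(651) = (787309/1593 - 3017368) + 651 = -4805879915/1593 + 651 = -4804842872/1593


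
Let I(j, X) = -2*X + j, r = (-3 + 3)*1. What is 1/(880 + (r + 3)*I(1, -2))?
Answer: 1/895 ≈ 0.0011173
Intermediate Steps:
r = 0 (r = 0*1 = 0)
I(j, X) = j - 2*X
1/(880 + (r + 3)*I(1, -2)) = 1/(880 + (0 + 3)*(1 - 2*(-2))) = 1/(880 + 3*(1 + 4)) = 1/(880 + 3*5) = 1/(880 + 15) = 1/895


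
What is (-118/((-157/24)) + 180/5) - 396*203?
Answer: -12612432/157 ≈ -80334.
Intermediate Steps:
(-118/((-157/24)) + 180/5) - 396*203 = (-118/((-157*1/24)) + 180*(1/5)) - 80388 = (-118/(-157/24) + 36) - 80388 = (-118*(-24/157) + 36) - 80388 = (2832/157 + 36) - 80388 = 8484/157 - 80388 = -12612432/157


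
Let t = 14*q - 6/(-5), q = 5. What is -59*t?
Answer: -21004/5 ≈ -4200.8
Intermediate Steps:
t = 356/5 (t = 14*5 - 6/(-5) = 70 - 6*(-⅕) = 70 + 6/5 = 356/5 ≈ 71.200)
-59*t = -59*356/5 = -21004/5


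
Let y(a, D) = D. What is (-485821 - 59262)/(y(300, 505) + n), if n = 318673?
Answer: -545083/319178 ≈ -1.7078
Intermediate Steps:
(-485821 - 59262)/(y(300, 505) + n) = (-485821 - 59262)/(505 + 318673) = -545083/319178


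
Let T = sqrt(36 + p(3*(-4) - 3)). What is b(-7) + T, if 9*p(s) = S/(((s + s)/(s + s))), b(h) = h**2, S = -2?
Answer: 49 + sqrt(322)/3 ≈ 54.981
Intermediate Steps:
p(s) = -2/9 (p(s) = (-2/((s + s)/(s + s)))/9 = (-2/((2*s)/((2*s))))/9 = (-2/((2*s)*(1/(2*s))))/9 = (-2/1)/9 = (-2*1)/9 = (1/9)*(-2) = -2/9)
T = sqrt(322)/3 (T = sqrt(36 - 2/9) = sqrt(322/9) = sqrt(322)/3 ≈ 5.9815)
b(-7) + T = (-7)**2 + sqrt(322)/3 = 49 + sqrt(322)/3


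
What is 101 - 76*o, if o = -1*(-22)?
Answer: -1571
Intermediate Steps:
o = 22
101 - 76*o = 101 - 76*22 = 101 - 1672 = -1571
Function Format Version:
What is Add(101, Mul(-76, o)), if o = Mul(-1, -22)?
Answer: -1571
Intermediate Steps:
o = 22
Add(101, Mul(-76, o)) = Add(101, Mul(-76, 22)) = Add(101, -1672) = -1571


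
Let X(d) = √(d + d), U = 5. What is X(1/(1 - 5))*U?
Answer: 5*I*√2/2 ≈ 3.5355*I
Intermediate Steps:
X(d) = √2*√d (X(d) = √(2*d) = √2*√d)
X(1/(1 - 5))*U = (√2*√(1/(1 - 5)))*5 = (√2*√(1/(-4)))*5 = (√2*√(-¼))*5 = (√2*(I/2))*5 = (I*√2/2)*5 = 5*I*√2/2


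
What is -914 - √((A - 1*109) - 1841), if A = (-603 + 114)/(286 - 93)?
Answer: -914 - 3*I*√8081103/193 ≈ -914.0 - 44.188*I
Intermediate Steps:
A = -489/193 ≈ -2.5337
-914 - √((A - 1*109) - 1841) = -914 - √((-489/193 - 1*109) - 1841) = -914 - √((-489/193 - 109) - 1841) = -914 - √(-21526/193 - 1841) = -914 - √(-376839/193) = -914 - 3*I*√8081103/193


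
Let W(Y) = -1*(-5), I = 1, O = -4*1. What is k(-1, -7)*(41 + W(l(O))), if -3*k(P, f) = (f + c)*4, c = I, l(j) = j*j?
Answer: 368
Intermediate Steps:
O = -4
l(j) = j²
c = 1
k(P, f) = -4/3 - 4*f/3 (k(P, f) = -(f + 1)*4/3 = -(1 + f)*4/3 = -(4 + 4*f)/3 = -4/3 - 4*f/3)
W(Y) = 5
k(-1, -7)*(41 + W(l(O))) = (-4/3 - 4/3*(-7))*(41 + 5) = (-4/3 + 28/3)*46 = 8*46 = 368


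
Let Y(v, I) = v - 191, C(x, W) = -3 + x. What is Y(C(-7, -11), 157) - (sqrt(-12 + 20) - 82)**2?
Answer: -6933 + 328*sqrt(2) ≈ -6469.1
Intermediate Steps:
Y(v, I) = -191 + v
Y(C(-7, -11), 157) - (sqrt(-12 + 20) - 82)**2 = (-191 + (-3 - 7)) - (sqrt(-12 + 20) - 82)**2 = (-191 - 10) - (sqrt(8) - 82)**2 = -201 - (2*sqrt(2) - 82)**2 = -201 - (-82 + 2*sqrt(2))**2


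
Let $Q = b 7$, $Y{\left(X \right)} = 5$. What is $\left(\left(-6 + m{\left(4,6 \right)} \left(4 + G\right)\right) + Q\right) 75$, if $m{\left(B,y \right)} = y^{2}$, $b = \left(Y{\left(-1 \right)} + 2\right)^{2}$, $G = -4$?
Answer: $25275$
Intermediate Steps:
$b = 49$ ($b = \left(5 + 2\right)^{2} = 7^{2} = 49$)
$Q = 343$ ($Q = 49 \cdot 7 = 343$)
$\left(\left(-6 + m{\left(4,6 \right)} \left(4 + G\right)\right) + Q\right) 75 = \left(\left(-6 + 6^{2} \left(4 - 4\right)\right) + 343\right) 75 = \left(\left(-6 + 36 \cdot 0\right) + 343\right) 75 = \left(\left(-6 + 0\right) + 343\right) 75 = \left(-6 + 343\right) 75 = 337 \cdot 75 = 25275$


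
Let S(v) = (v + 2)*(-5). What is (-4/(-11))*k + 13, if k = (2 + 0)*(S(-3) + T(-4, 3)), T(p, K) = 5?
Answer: 223/11 ≈ 20.273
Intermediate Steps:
S(v) = -10 - 5*v (S(v) = (2 + v)*(-5) = -10 - 5*v)
k = 20 (k = (2 + 0)*((-10 - 5*(-3)) + 5) = 2*((-10 + 15) + 5) = 2*(5 + 5) = 2*10 = 20)
(-4/(-11))*k + 13 = -4/(-11)*20 + 13 = -4*(-1/11)*20 + 13 = (4/11)*20 + 13 = 80/11 + 13 = 223/11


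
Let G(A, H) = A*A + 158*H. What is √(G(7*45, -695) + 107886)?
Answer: √97301 ≈ 311.93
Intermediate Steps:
G(A, H) = A² + 158*H
√(G(7*45, -695) + 107886) = √(((7*45)² + 158*(-695)) + 107886) = √((315² - 109810) + 107886) = √((99225 - 109810) + 107886) = √(-10585 + 107886) = √97301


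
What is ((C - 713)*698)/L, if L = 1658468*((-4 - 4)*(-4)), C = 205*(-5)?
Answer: -303281/13267744 ≈ -0.022859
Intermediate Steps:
C = -1025
L = 53070976 (L = 1658468*(-8*(-4)) = 1658468*32 = 53070976)
((C - 713)*698)/L = ((-1025 - 713)*698)/53070976 = -1738*698*(1/53070976) = -1213124*1/53070976 = -303281/13267744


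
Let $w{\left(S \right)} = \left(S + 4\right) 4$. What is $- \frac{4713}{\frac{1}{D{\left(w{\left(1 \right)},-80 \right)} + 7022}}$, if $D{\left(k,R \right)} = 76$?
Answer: $-33452874$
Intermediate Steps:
$w{\left(S \right)} = 16 + 4 S$ ($w{\left(S \right)} = \left(4 + S\right) 4 = 16 + 4 S$)
$- \frac{4713}{\frac{1}{D{\left(w{\left(1 \right)},-80 \right)} + 7022}} = - \frac{4713}{\frac{1}{76 + 7022}} = - \frac{4713}{\frac{1}{7098}} = - 4713 \frac{1}{\frac{1}{7098}} = \left(-4713\right) 7098 = -33452874$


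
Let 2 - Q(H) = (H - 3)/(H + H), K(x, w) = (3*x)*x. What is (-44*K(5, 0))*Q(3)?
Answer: -6600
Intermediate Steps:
K(x, w) = 3*x**2
Q(H) = 2 - (-3 + H)/(2*H) (Q(H) = 2 - (H - 3)/(H + H) = 2 - (-3 + H)/(2*H))
(-44*K(5, 0))*Q(3) = (-132*5**2)*((3/2)*(1 + 3)/3) = (-132*25)*((3/2)*(1/3)*4) = -44*75*2 = -3300*2 = -6600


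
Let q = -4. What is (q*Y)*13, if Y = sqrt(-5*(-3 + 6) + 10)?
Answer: -52*I*sqrt(5) ≈ -116.28*I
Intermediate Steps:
Y = I*sqrt(5) (Y = sqrt(-5*3 + 10) = sqrt(-15 + 10) = sqrt(-5) = I*sqrt(5) ≈ 2.2361*I)
(q*Y)*13 = -4*I*sqrt(5)*13 = -52*I*sqrt(5)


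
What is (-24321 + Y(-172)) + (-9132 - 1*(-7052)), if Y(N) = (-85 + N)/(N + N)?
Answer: -9081687/344 ≈ -26400.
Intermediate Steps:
Y(N) = (-85 + N)/(2*N) (Y(N) = (-85 + N)/((2*N)) = (-85 + N)*(1/(2*N)) = (-85 + N)/(2*N))
(-24321 + Y(-172)) + (-9132 - 1*(-7052)) = (-24321 + (½)*(-85 - 172)/(-172)) + (-9132 - 1*(-7052)) = (-24321 + (½)*(-1/172)*(-257)) + (-9132 + 7052) = (-24321 + 257/344) - 2080 = -8366167/344 - 2080 = -9081687/344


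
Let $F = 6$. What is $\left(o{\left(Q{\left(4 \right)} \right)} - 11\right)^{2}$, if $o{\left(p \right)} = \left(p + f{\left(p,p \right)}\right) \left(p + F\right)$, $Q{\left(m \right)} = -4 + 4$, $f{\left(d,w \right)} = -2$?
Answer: $529$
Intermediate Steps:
$Q{\left(m \right)} = 0$
$o{\left(p \right)} = \left(-2 + p\right) \left(6 + p\right)$ ($o{\left(p \right)} = \left(p - 2\right) \left(p + 6\right) = \left(-2 + p\right) \left(6 + p\right)$)
$\left(o{\left(Q{\left(4 \right)} \right)} - 11\right)^{2} = \left(\left(-12 + 0^{2} + 4 \cdot 0\right) - 11\right)^{2} = \left(\left(-12 + 0 + 0\right) - 11\right)^{2} = \left(-12 - 11\right)^{2} = \left(-23\right)^{2} = 529$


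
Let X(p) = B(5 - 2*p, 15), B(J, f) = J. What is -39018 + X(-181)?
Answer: -38651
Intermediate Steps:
X(p) = 5 - 2*p
-39018 + X(-181) = -39018 + (5 - 2*(-181)) = -39018 + (5 + 362) = -39018 + 367 = -38651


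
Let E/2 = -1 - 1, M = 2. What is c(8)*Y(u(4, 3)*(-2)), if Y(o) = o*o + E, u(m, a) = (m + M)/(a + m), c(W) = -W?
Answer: 416/49 ≈ 8.4898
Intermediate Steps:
E = -4 (E = 2*(-1 - 1) = 2*(-2) = -4)
u(m, a) = (2 + m)/(a + m) (u(m, a) = (m + 2)/(a + m) = (2 + m)/(a + m))
Y(o) = -4 + o² (Y(o) = o*o - 4 = o² - 4 = -4 + o²)
c(8)*Y(u(4, 3)*(-2)) = (-1*8)*(-4 + (((2 + 4)/(3 + 4))*(-2))²) = -8*(-4 + ((6/7)*(-2))²) = -8*(-4 + (-12/7)²) = -8*(-4 + 144/49) = -8*(-52/49) = 416/49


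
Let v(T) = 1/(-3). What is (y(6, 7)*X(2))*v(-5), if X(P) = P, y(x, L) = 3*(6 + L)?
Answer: -26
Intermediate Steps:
y(x, L) = 18 + 3*L
v(T) = -⅓
(y(6, 7)*X(2))*v(-5) = ((18 + 3*7)*2)*(-⅓) = ((18 + 21)*2)*(-⅓) = (39*2)*(-⅓) = 78*(-⅓) = -26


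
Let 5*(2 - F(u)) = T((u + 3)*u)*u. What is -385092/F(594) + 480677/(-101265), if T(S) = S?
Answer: -2659376395253/561336097335 ≈ -4.7376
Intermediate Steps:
F(u) = 2 - u²*(3 + u)/5 (F(u) = 2 - (u + 3)*u*u/5 = 2 - (3 + u)*u*u/5 = 2 - u*(3 + u)*u/5 = 2 - u²*(3 + u)/5)
-385092/F(594) + 480677/(-101265) = -385092/(2 - ⅕*594²*(3 + 594)) + 480677/(-101265) = -385092/(2 - ⅕*352836*597) + 480677*(-1/101265) = -385092/(2 - 210643092/5) - 480677/101265 = -385092/(-210643082/5) - 480677/101265 = -385092*(-5/210643082) - 480677/101265 = 50670/5543239 - 480677/101265 = -2659376395253/561336097335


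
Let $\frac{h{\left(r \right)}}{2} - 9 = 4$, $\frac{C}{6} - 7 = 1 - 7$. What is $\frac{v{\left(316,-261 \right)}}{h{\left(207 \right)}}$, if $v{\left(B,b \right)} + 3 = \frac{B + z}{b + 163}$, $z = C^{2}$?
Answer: $- \frac{323}{1274} \approx -0.25353$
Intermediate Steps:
$C = 6$ ($C = 42 + 6 \left(1 - 7\right) = 42 + 6 \left(-6\right) = 42 - 36 = 6$)
$h{\left(r \right)} = 26$ ($h{\left(r \right)} = 18 + 2 \cdot 4 = 18 + 8 = 26$)
$z = 36$ ($z = 6^{2} = 36$)
$v{\left(B,b \right)} = -3 + \frac{36 + B}{163 + b}$ ($v{\left(B,b \right)} = -3 + \frac{B + 36}{b + 163} = -3 + \frac{36 + B}{163 + b}$)
$\frac{v{\left(316,-261 \right)}}{h{\left(207 \right)}} = \frac{\frac{1}{163 - 261} \left(-453 + 316 - -783\right)}{26} = \frac{-453 + 316 + 783}{-98} \cdot \frac{1}{26} = \left(- \frac{1}{98}\right) 646 \cdot \frac{1}{26} = \left(- \frac{323}{49}\right) \frac{1}{26} = - \frac{323}{1274}$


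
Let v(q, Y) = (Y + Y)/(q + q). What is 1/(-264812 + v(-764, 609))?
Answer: -764/202316977 ≈ -3.7763e-6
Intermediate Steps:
v(q, Y) = Y/q (v(q, Y) = (2*Y)/((2*q)) = (2*Y)*(1/(2*q)) = Y/q)
1/(-264812 + v(-764, 609)) = 1/(-264812 + 609/(-764)) = 1/(-264812 + 609*(-1/764)) = 1/(-264812 - 609/764) = 1/(-202316977/764) = -764/202316977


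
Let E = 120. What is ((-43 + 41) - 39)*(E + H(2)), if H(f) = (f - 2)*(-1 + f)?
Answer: -4920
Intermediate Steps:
H(f) = (-1 + f)*(-2 + f) (H(f) = (-2 + f)*(-1 + f) = (-1 + f)*(-2 + f))
((-43 + 41) - 39)*(E + H(2)) = ((-43 + 41) - 39)*(120 + (2 + 2**2 - 3*2)) = (-2 - 39)*(120 + (2 + 4 - 6)) = -41*(120 + 0) = -41*120 = -4920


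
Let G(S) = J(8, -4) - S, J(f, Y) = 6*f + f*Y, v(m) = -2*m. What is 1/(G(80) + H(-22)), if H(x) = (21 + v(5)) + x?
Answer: -1/75 ≈ -0.013333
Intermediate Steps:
H(x) = 11 + x (H(x) = (21 - 2*5) + x = (21 - 10) + x = 11 + x)
J(f, Y) = 6*f + Y*f
G(S) = 16 - S (G(S) = 8*(6 - 4) - S = 8*2 - S = 16 - S)
1/(G(80) + H(-22)) = 1/((16 - 1*80) + (11 - 22)) = 1/((16 - 80) - 11) = 1/(-64 - 11) = 1/(-75) = -1/75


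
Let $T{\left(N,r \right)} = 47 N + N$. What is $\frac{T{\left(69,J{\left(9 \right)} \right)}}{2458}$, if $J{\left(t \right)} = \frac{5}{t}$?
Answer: $\frac{1656}{1229} \approx 1.3474$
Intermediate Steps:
$T{\left(N,r \right)} = 48 N$
$\frac{T{\left(69,J{\left(9 \right)} \right)}}{2458} = \frac{48 \cdot 69}{2458} = 3312 \cdot \frac{1}{2458} = \frac{1656}{1229}$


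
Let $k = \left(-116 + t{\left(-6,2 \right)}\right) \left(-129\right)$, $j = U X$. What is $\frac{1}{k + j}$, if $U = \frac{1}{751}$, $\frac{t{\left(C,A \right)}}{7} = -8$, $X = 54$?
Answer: $\frac{751}{16663242} \approx 4.5069 \cdot 10^{-5}$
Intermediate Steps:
$t{\left(C,A \right)} = -56$ ($t{\left(C,A \right)} = 7 \left(-8\right) = -56$)
$U = \frac{1}{751} \approx 0.0013316$
$j = \frac{54}{751}$ ($j = \frac{1}{751} \cdot 54 = \frac{54}{751} \approx 0.071904$)
$k = 22188$ ($k = \left(-116 - 56\right) \left(-129\right) = \left(-172\right) \left(-129\right) = 22188$)
$\frac{1}{k + j} = \frac{1}{22188 + \frac{54}{751}} = \frac{1}{\frac{16663242}{751}} = \frac{751}{16663242}$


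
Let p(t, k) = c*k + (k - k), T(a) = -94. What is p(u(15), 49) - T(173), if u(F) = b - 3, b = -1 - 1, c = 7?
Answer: 437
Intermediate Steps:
b = -2
u(F) = -5 (u(F) = -2 - 3 = -5)
p(t, k) = 7*k (p(t, k) = 7*k + (k - k) = 7*k + 0 = 7*k)
p(u(15), 49) - T(173) = 7*49 - 1*(-94) = 343 + 94 = 437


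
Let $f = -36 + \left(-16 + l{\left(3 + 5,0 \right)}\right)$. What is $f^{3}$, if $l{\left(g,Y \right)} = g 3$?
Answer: $-21952$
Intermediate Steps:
$l{\left(g,Y \right)} = 3 g$
$f = -28$ ($f = -36 - \left(16 - 3 \left(3 + 5\right)\right) = -36 + \left(-16 + 3 \cdot 8\right) = -36 + \left(-16 + 24\right) = -36 + 8 = -28$)
$f^{3} = \left(-28\right)^{3} = -21952$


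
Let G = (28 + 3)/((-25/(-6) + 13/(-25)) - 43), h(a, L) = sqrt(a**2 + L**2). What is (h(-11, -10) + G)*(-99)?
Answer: 460350/5903 - 99*sqrt(221) ≈ -1393.8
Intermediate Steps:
h(a, L) = sqrt(L**2 + a**2)
G = -4650/5903 (G = 31/((-25*(-1/6) + 13*(-1/25)) - 43) = 31/((25/6 - 13/25) - 43) = 31/(547/150 - 43) = 31/(-5903/150) = 31*(-150/5903) = -4650/5903 ≈ -0.78773)
(h(-11, -10) + G)*(-99) = (sqrt((-10)**2 + (-11)**2) - 4650/5903)*(-99) = (sqrt(100 + 121) - 4650/5903)*(-99) = (sqrt(221) - 4650/5903)*(-99) = (-4650/5903 + sqrt(221))*(-99) = 460350/5903 - 99*sqrt(221)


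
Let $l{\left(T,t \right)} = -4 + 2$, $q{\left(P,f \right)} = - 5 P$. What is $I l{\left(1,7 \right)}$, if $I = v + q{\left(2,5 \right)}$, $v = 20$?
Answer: $-20$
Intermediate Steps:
$l{\left(T,t \right)} = -2$
$I = 10$ ($I = 20 - 10 = 10$)
$I l{\left(1,7 \right)} = 10 \left(-2\right) = -20$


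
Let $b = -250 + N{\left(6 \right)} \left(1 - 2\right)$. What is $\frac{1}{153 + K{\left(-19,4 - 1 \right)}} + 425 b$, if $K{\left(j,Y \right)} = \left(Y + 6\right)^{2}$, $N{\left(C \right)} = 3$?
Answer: $- \frac{25160849}{234} \approx -1.0753 \cdot 10^{5}$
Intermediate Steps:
$K{\left(j,Y \right)} = \left(6 + Y\right)^{2}$
$b = -253$ ($b = -250 + 3 \left(1 - 2\right) = -250 + 3 \left(-1\right) = -250 - 3 = -253$)
$\frac{1}{153 + K{\left(-19,4 - 1 \right)}} + 425 b = \frac{1}{153 + \left(6 + \left(4 - 1\right)\right)^{2}} + 425 \left(-253\right) = \frac{1}{153 + \left(6 + \left(4 - 1\right)\right)^{2}} - 107525 = \frac{1}{153 + \left(6 + 3\right)^{2}} - 107525 = \frac{1}{153 + 9^{2}} - 107525 = \frac{1}{153 + 81} - 107525 = \frac{1}{234} - 107525 = - \frac{25160849}{234}$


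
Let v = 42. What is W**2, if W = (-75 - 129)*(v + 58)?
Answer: 416160000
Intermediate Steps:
W = -20400 (W = (-75 - 129)*(42 + 58) = -204*100 = -20400)
W**2 = (-20400)**2 = 416160000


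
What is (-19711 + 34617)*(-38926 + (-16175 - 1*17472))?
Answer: -1081773138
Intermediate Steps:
(-19711 + 34617)*(-38926 + (-16175 - 1*17472)) = 14906*(-38926 + (-16175 - 17472)) = 14906*(-38926 - 33647) = 14906*(-72573) = -1081773138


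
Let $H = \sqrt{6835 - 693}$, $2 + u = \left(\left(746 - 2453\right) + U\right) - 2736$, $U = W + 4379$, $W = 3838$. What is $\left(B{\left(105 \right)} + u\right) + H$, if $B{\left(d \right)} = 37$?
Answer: $3809 + \sqrt{6142} \approx 3887.4$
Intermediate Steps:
$U = 8217$ ($U = 3838 + 4379 = 8217$)
$u = 3772$ ($u = -2 + \left(\left(\left(746 - 2453\right) + 8217\right) - 2736\right) = -2 + \left(\left(-1707 + 8217\right) - 2736\right) = -2 + \left(6510 - 2736\right) = -2 + 3774 = 3772$)
$H = \sqrt{6142} \approx 78.371$
$\left(B{\left(105 \right)} + u\right) + H = \left(37 + 3772\right) + \sqrt{6142} = 3809 + \sqrt{6142}$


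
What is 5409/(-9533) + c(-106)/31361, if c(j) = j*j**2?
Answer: -11523587177/298964413 ≈ -38.545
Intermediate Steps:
c(j) = j**3
5409/(-9533) + c(-106)/31361 = 5409/(-9533) + (-106)**3/31361 = 5409*(-1/9533) - 1191016*1/31361 = -5409/9533 - 1191016/31361 = -11523587177/298964413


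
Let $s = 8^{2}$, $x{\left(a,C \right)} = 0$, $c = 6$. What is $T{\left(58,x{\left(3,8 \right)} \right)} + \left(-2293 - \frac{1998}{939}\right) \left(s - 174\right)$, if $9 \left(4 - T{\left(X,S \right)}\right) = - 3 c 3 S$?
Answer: $\frac{79022502}{313} \approx 2.5247 \cdot 10^{5}$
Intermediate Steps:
$T{\left(X,S \right)} = 4 + 6 S$ ($T{\left(X,S \right)} = 4 - \frac{\left(-3\right) 6 \cdot 3 S}{9} = 4 - \frac{\left(-18\right) 3 S}{9} = 4 - \frac{\left(-54\right) S}{9} = 4 + 6 S$)
$s = 64$
$T{\left(58,x{\left(3,8 \right)} \right)} + \left(-2293 - \frac{1998}{939}\right) \left(s - 174\right) = \left(4 + 6 \cdot 0\right) + \left(-2293 - \frac{1998}{939}\right) \left(64 - 174\right) = \left(4 + 0\right) + \left(-2293 - \frac{666}{313}\right) \left(-110\right) = 4 + \left(-2293 - \frac{666}{313}\right) \left(-110\right) = 4 - - \frac{79021250}{313} = 4 + \frac{79021250}{313} = \frac{79022502}{313}$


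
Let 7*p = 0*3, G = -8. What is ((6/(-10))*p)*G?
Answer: 0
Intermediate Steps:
p = 0 (p = (0*3)/7 = (1/7)*0 = 0)
((6/(-10))*p)*G = ((6/(-10))*0)*(-8) = ((6*(-1/10))*0)*(-8) = -3/5*0*(-8) = 0*(-8) = 0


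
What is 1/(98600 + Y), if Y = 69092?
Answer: 1/167692 ≈ 5.9633e-6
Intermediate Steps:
1/(98600 + Y) = 1/(98600 + 69092) = 1/167692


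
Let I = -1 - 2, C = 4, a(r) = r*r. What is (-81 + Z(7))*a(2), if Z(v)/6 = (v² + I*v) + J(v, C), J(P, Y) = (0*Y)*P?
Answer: 348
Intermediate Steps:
a(r) = r²
J(P, Y) = 0 (J(P, Y) = 0*P = 0)
I = -3
Z(v) = -18*v + 6*v² (Z(v) = 6*((v² - 3*v) + 0) = 6*(v² - 3*v) = -18*v + 6*v²)
(-81 + Z(7))*a(2) = (-81 + 6*7*(-3 + 7))*2² = (-81 + 6*7*4)*4 = (-81 + 168)*4 = 87*4 = 348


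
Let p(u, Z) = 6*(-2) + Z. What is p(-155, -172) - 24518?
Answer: -24702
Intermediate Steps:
p(u, Z) = -12 + Z
p(-155, -172) - 24518 = (-12 - 172) - 24518 = -184 - 24518 = -24702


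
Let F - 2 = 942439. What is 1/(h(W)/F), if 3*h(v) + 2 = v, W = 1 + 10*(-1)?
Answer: -2827323/11 ≈ -2.5703e+5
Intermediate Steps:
F = 942441 (F = 2 + 942439 = 942441)
W = -9 (W = 1 - 10 = -9)
h(v) = -⅔ + v/3
1/(h(W)/F) = 1/((-⅔ + (⅓)*(-9))/942441) = 1/((-⅔ - 3)*(1/942441)) = 1/(-11/3*1/942441) = 1/(-11/2827323) = -2827323/11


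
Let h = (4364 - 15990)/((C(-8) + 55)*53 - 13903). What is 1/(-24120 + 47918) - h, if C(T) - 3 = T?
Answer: -276664295/267798894 ≈ -1.0331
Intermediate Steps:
C(T) = 3 + T
h = 11626/11253 (h = (4364 - 15990)/(((3 - 8) + 55)*53 - 13903) = -11626/((-5 + 55)*53 - 13903) = -11626/(50*53 - 13903) = -11626/(2650 - 13903) = -11626/(-11253) = -11626*(-1/11253) = 11626/11253 ≈ 1.0331)
1/(-24120 + 47918) - h = 1/(-24120 + 47918) - 1*11626/11253 = 1/23798 - 11626/11253 = -276664295/267798894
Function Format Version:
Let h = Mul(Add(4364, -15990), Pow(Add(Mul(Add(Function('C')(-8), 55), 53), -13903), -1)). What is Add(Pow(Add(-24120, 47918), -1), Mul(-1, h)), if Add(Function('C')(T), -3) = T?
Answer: Rational(-276664295, 267798894) ≈ -1.0331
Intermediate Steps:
Function('C')(T) = Add(3, T)
h = Rational(11626, 11253) (h = Mul(Add(4364, -15990), Pow(Add(Mul(Add(Add(3, -8), 55), 53), -13903), -1)) = Mul(-11626, Pow(Add(Mul(Add(-5, 55), 53), -13903), -1)) = Mul(-11626, Pow(Add(Mul(50, 53), -13903), -1)) = Mul(-11626, Pow(Add(2650, -13903), -1)) = Mul(-11626, Pow(-11253, -1)) = Mul(-11626, Rational(-1, 11253)) = Rational(11626, 11253) ≈ 1.0331)
Add(Pow(Add(-24120, 47918), -1), Mul(-1, h)) = Add(Pow(Add(-24120, 47918), -1), Mul(-1, Rational(11626, 11253))) = Add(Pow(23798, -1), Rational(-11626, 11253)) = Add(Rational(1, 23798), Rational(-11626, 11253)) = Rational(-276664295, 267798894)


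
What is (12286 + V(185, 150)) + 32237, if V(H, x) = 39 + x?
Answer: 44712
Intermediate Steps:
(12286 + V(185, 150)) + 32237 = (12286 + (39 + 150)) + 32237 = (12286 + 189) + 32237 = 12475 + 32237 = 44712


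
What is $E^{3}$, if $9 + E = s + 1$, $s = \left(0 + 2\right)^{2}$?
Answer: $-64$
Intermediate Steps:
$s = 4$ ($s = 2^{2} = 4$)
$E = -4$ ($E = -9 + \left(4 + 1\right) = -9 + 5 = -4$)
$E^{3} = \left(-4\right)^{3} = -64$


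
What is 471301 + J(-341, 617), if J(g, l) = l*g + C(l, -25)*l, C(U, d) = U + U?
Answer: 1022282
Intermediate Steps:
C(U, d) = 2*U
J(g, l) = 2*l² + g*l (J(g, l) = l*g + (2*l)*l = g*l + 2*l² = 2*l² + g*l)
471301 + J(-341, 617) = 471301 + 617*(-341 + 2*617) = 471301 + 617*(-341 + 1234) = 471301 + 617*893 = 471301 + 550981 = 1022282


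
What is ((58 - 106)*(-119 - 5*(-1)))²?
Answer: 29942784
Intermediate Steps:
((58 - 106)*(-119 - 5*(-1)))² = (-48*(-119 + 5))² = (-48*(-114))² = 5472² = 29942784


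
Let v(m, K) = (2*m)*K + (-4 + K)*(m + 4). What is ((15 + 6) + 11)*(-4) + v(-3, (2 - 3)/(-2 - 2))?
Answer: -533/4 ≈ -133.25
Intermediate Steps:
v(m, K) = (-4 + K)*(4 + m) + 2*K*m (v(m, K) = 2*K*m + (-4 + K)*(4 + m) = (-4 + K)*(4 + m) + 2*K*m)
((15 + 6) + 11)*(-4) + v(-3, (2 - 3)/(-2 - 2)) = ((15 + 6) + 11)*(-4) + (-16 - 4*(-3) + 4*((2 - 3)/(-2 - 2)) + 3*((2 - 3)/(-2 - 2))*(-3)) = (21 + 11)*(-4) + (-16 + 12 + 4*(-1/(-4)) + 3*(-1/(-4))*(-3)) = 32*(-4) + (-16 + 12 + 4*(-1*(-1/4)) + 3*(-1*(-1/4))*(-3)) = -128 + (-16 + 12 + 4*(1/4) + 3*(1/4)*(-3)) = -128 + (-16 + 12 + 1 - 9/4) = -128 - 21/4 = -533/4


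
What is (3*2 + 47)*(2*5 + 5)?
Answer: 795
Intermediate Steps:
(3*2 + 47)*(2*5 + 5) = (6 + 47)*(10 + 5) = 53*15 = 795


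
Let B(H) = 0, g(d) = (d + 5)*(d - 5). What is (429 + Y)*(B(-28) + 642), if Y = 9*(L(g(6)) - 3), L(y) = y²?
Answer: 957222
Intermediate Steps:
g(d) = (-5 + d)*(5 + d) (g(d) = (5 + d)*(-5 + d) = (-5 + d)*(5 + d))
Y = 1062 (Y = 9*((-25 + 6²)² - 3) = 9*((-25 + 36)² - 3) = 9*(11² - 3) = 9*(121 - 3) = 9*118 = 1062)
(429 + Y)*(B(-28) + 642) = (429 + 1062)*(0 + 642) = 1491*642 = 957222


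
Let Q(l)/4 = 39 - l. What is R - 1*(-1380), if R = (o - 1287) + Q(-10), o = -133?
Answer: 156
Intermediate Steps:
Q(l) = 156 - 4*l (Q(l) = 4*(39 - l) = 156 - 4*l)
R = -1224 (R = (-133 - 1287) + (156 - 4*(-10)) = -1420 + (156 + 40) = -1420 + 196 = -1224)
R - 1*(-1380) = -1224 - 1*(-1380) = -1224 + 1380 = 156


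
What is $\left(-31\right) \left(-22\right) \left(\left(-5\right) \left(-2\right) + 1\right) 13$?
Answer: $97526$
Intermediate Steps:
$\left(-31\right) \left(-22\right) \left(\left(-5\right) \left(-2\right) + 1\right) 13 = 682 \left(10 + 1\right) 13 = 682 \cdot 11 \cdot 13 = 682 \cdot 143 = 97526$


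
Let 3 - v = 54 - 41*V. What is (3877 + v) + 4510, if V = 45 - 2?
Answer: 10099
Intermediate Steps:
V = 43
v = 1712 (v = 3 - (54 - 41*43) = 3 - (54 - 1763) = 3 - 1*(-1709) = 3 + 1709 = 1712)
(3877 + v) + 4510 = (3877 + 1712) + 4510 = 5589 + 4510 = 10099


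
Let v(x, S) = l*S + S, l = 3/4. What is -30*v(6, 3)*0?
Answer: 0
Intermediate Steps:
l = ¾ (l = 3*(¼) = ¾ ≈ 0.75000)
v(x, S) = 7*S/4 (v(x, S) = 3*S/4 + S = 7*S/4)
-30*v(6, 3)*0 = -105*3/2*0 = -30*21/4*0 = -315/2*0 = 0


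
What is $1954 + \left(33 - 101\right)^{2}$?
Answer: $6578$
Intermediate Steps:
$1954 + \left(33 - 101\right)^{2} = 1954 + \left(-68\right)^{2} = 1954 + 4624 = 6578$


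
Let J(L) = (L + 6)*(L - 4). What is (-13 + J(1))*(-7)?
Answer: 238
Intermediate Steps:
J(L) = (-4 + L)*(6 + L) (J(L) = (6 + L)*(-4 + L) = (-4 + L)*(6 + L))
(-13 + J(1))*(-7) = (-13 + (-24 + 1**2 + 2*1))*(-7) = (-13 + (-24 + 1 + 2))*(-7) = (-13 - 21)*(-7) = -34*(-7) = 238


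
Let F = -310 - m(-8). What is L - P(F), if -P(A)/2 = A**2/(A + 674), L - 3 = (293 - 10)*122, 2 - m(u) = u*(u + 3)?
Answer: 7014313/201 ≈ 34897.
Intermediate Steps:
m(u) = 2 - u*(3 + u) (m(u) = 2 - u*(u + 3) = 2 - u*(3 + u))
F = -272 (F = -310 - (2 - 1*(-8)**2 - 3*(-8)) = -310 - (2 - 1*64 + 24) = -310 - (2 - 64 + 24) = -310 - 1*(-38) = -310 + 38 = -272)
L = 34529 (L = 3 + (293 - 10)*122 = 3 + 283*122 = 3 + 34526 = 34529)
P(A) = -2*A**2/(674 + A) (P(A) = -2*A**2/(A + 674) = -2*A**2/(674 + A))
L - P(F) = 34529 - (-2)*(-272)**2/(674 - 272) = 34529 - (-2)*73984/402 = 34529 - 1*(-73984/201) = 34529 + 73984/201 = 7014313/201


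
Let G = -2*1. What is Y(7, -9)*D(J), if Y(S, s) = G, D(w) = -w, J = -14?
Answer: -28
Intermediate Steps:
G = -2
Y(S, s) = -2
Y(7, -9)*D(J) = -(-2)*(-14) = -2*14 = -28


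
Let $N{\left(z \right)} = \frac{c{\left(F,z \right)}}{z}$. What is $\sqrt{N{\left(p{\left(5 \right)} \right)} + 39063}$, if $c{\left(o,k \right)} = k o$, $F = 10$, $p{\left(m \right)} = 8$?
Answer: $\sqrt{39073} \approx 197.67$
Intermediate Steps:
$N{\left(z \right)} = 10$ ($N{\left(z \right)} = \frac{z 10}{z} = \frac{10 z}{z} = 10$)
$\sqrt{N{\left(p{\left(5 \right)} \right)} + 39063} = \sqrt{10 + 39063} = \sqrt{39073}$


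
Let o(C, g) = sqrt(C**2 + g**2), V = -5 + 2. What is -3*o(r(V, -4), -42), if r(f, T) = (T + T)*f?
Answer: -18*sqrt(65) ≈ -145.12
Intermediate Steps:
V = -3
r(f, T) = 2*T*f (r(f, T) = (2*T)*f = 2*T*f)
-3*o(r(V, -4), -42) = -3*sqrt((2*(-4)*(-3))**2 + (-42)**2) = -3*sqrt(24**2 + 1764) = -3*sqrt(576 + 1764) = -18*sqrt(65)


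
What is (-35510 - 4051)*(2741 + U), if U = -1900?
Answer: -33270801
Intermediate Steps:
(-35510 - 4051)*(2741 + U) = (-35510 - 4051)*(2741 - 1900) = -39561*841 = -33270801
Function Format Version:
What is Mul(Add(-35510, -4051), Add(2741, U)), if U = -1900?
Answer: -33270801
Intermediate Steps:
Mul(Add(-35510, -4051), Add(2741, U)) = Mul(Add(-35510, -4051), Add(2741, -1900)) = Mul(-39561, 841) = -33270801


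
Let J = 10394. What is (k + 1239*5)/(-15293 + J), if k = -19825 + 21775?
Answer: -2715/1633 ≈ -1.6626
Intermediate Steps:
k = 1950
(k + 1239*5)/(-15293 + J) = (1950 + 1239*5)/(-15293 + 10394) = (1950 + 6195)/(-4899) = 8145*(-1/4899) = -2715/1633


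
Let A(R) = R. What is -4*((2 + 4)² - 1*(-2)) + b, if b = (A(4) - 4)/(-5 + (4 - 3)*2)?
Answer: -152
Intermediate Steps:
b = 0 (b = (4 - 4)/(-5 + (4 - 3)*2) = 0/(-5 + 1*2) = 0/(-5 + 2) = 0/(-3) = 0*(-⅓) = 0)
-4*((2 + 4)² - 1*(-2)) + b = -4*((2 + 4)² - 1*(-2)) + 0 = -4*(6² + 2) + 0 = -4*(36 + 2) + 0 = -4*38 + 0 = -152 + 0 = -152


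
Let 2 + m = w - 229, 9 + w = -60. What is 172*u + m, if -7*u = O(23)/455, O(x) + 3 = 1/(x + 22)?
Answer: -42974452/143325 ≈ -299.84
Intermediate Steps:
O(x) = -3 + 1/(22 + x) (O(x) = -3 + 1/(x + 22) = -3 + 1/(22 + x))
w = -69 (w = -9 - 60 = -69)
m = -300 (m = -2 + (-69 - 229) = -2 - 298 = -300)
u = 134/143325 (u = -(-65 - 3*23)/(22 + 23)/(7*455) = -(-65 - 69)/45/(7*455) = -(1/45)*(-134)/(7*455) = -(-134)/(315*455) = -⅐*(-134/20475) = 134/143325 ≈ 0.00093494)
172*u + m = 172*(134/143325) - 300 = 23048/143325 - 300 = -42974452/143325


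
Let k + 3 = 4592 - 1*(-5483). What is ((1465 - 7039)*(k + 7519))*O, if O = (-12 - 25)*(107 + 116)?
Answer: 809028982734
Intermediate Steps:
k = 10072 (k = -3 + (4592 - 1*(-5483)) = -3 + (4592 + 5483) = -3 + 10075 = 10072)
O = -8251 (O = -37*223 = -8251)
((1465 - 7039)*(k + 7519))*O = ((1465 - 7039)*(10072 + 7519))*(-8251) = -5574*17591*(-8251) = -98052234*(-8251) = 809028982734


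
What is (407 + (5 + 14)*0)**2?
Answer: 165649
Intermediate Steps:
(407 + (5 + 14)*0)**2 = (407 + 19*0)**2 = (407 + 0)**2 = 407**2 = 165649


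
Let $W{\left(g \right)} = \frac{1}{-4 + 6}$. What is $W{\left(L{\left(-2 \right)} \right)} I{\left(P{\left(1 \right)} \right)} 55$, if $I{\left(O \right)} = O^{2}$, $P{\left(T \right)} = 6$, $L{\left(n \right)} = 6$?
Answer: $990$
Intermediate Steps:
$W{\left(g \right)} = \frac{1}{2}$
$W{\left(L{\left(-2 \right)} \right)} I{\left(P{\left(1 \right)} \right)} 55 = \frac{6^{2}}{2} \cdot 55 = \frac{1}{2} \cdot 36 \cdot 55 = 18 \cdot 55 = 990$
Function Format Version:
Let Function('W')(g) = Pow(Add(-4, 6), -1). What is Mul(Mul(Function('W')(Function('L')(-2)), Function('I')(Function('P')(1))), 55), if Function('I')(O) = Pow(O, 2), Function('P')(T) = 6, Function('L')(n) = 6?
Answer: 990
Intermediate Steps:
Function('W')(g) = Rational(1, 2) (Function('W')(g) = Pow(2, -1) = Rational(1, 2))
Mul(Mul(Function('W')(Function('L')(-2)), Function('I')(Function('P')(1))), 55) = Mul(Mul(Rational(1, 2), Pow(6, 2)), 55) = Mul(Mul(Rational(1, 2), 36), 55) = Mul(18, 55) = 990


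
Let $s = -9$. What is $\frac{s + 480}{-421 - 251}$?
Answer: $- \frac{157}{224} \approx -0.70089$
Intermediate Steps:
$\frac{s + 480}{-421 - 251} = \frac{-9 + 480}{-421 - 251} = \frac{471}{-672} = 471 \left(- \frac{1}{672}\right) = - \frac{157}{224}$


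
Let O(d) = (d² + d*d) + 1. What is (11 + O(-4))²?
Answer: 1936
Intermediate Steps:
O(d) = 1 + 2*d² (O(d) = (d² + d²) + 1 = 2*d² + 1 = 1 + 2*d²)
(11 + O(-4))² = (11 + (1 + 2*(-4)²))² = (11 + (1 + 2*16))² = (11 + (1 + 32))² = (11 + 33)² = 44² = 1936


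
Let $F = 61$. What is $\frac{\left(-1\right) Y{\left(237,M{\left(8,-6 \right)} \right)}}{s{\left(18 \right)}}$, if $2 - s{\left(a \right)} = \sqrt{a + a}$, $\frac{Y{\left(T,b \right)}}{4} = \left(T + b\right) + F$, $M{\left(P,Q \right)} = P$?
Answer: $306$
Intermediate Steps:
$Y{\left(T,b \right)} = 244 + 4 T + 4 b$ ($Y{\left(T,b \right)} = 4 \left(\left(T + b\right) + 61\right) = 4 \left(61 + T + b\right) = 244 + 4 T + 4 b$)
$s{\left(a \right)} = 2 - \sqrt{2} \sqrt{a}$ ($s{\left(a \right)} = 2 - \sqrt{a + a} = 2 - \sqrt{2 a} = 2 - \sqrt{2} \sqrt{a}$)
$\frac{\left(-1\right) Y{\left(237,M{\left(8,-6 \right)} \right)}}{s{\left(18 \right)}} = \frac{\left(-1\right) \left(244 + 4 \cdot 237 + 4 \cdot 8\right)}{2 - \sqrt{2} \sqrt{18}} = \frac{\left(-1\right) \left(244 + 948 + 32\right)}{2 - \sqrt{2} \cdot 3 \sqrt{2}} = \frac{\left(-1\right) 1224}{2 - 6} = - \frac{1224}{-4} = \left(-1224\right) \left(- \frac{1}{4}\right) = 306$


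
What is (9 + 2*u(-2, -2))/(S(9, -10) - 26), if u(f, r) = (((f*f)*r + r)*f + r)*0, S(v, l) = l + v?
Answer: -⅓ ≈ -0.33333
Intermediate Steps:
u(f, r) = 0 (u(f, r) = ((f²*r + r)*f + r)*0 = ((r*f² + r)*f + r)*0 = ((r + r*f²)*f + r)*0 = (f*(r + r*f²) + r)*0 = (r + f*(r + r*f²))*0 = 0)
(9 + 2*u(-2, -2))/(S(9, -10) - 26) = (9 + 2*0)/((-10 + 9) - 26) = (9 + 0)/(-1 - 26) = 9/(-27) = 9*(-1/27) = -⅓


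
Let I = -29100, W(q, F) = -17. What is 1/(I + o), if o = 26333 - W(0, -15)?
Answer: -1/2750 ≈ -0.00036364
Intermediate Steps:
o = 26350 (o = 26333 - 1*(-17) = 26333 + 17 = 26350)
1/(I + o) = 1/(-29100 + 26350) = 1/(-2750) = -1/2750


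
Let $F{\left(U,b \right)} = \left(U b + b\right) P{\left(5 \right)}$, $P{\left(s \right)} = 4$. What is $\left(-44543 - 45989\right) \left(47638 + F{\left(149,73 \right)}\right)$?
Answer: $-8278065016$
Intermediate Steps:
$F{\left(U,b \right)} = 4 b + 4 U b$ ($F{\left(U,b \right)} = \left(U b + b\right) 4 = \left(b + U b\right) 4 = 4 b + 4 U b$)
$\left(-44543 - 45989\right) \left(47638 + F{\left(149,73 \right)}\right) = \left(-44543 - 45989\right) \left(47638 + 4 \cdot 73 \left(1 + 149\right)\right) = - 90532 \left(47638 + 4 \cdot 73 \cdot 150\right) = - 90532 \left(47638 + 43800\right) = \left(-90532\right) 91438 = -8278065016$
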